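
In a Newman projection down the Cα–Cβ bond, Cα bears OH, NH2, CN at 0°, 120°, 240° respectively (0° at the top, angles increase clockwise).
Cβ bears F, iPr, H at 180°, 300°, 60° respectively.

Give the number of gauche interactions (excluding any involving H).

4

Non-H gauche pairs: OH(0°)/iPr(300°); NH2(120°)/F(180°); CN(240°)/F(180°); CN(240°)/iPr(300°) — 4 interactions.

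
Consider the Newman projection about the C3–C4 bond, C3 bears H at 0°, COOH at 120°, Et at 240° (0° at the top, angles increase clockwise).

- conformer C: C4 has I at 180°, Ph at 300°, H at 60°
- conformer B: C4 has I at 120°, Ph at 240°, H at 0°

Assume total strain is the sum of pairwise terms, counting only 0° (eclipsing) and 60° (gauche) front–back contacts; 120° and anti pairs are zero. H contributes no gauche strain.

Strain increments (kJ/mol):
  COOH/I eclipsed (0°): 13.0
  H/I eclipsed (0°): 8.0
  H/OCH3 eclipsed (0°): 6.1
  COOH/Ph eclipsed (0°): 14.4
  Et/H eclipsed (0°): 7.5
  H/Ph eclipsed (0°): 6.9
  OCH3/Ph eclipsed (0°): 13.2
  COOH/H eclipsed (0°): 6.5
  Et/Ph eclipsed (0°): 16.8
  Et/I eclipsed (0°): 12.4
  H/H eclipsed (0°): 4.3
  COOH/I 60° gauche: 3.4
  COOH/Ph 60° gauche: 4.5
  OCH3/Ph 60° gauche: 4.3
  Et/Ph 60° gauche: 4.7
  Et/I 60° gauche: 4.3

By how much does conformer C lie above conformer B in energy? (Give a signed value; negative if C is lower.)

-21.7 kJ/mol

C (staggered): COOH(120°)/I(180°) gauche 3.4; Et(240°)/I(180°) gauche 4.3; Et(240°)/Ph(300°) gauche 4.7 → 12.4 kJ/mol.
B (eclipsed): H(0°)/H(0°) eclipsed 4.3; COOH(120°)/I(120°) eclipsed 13.0; Et(240°)/Ph(240°) eclipsed 16.8 → 34.1 kJ/mol.
E(C) − E(B) = 12.4 − 34.1 = -21.7 kJ/mol.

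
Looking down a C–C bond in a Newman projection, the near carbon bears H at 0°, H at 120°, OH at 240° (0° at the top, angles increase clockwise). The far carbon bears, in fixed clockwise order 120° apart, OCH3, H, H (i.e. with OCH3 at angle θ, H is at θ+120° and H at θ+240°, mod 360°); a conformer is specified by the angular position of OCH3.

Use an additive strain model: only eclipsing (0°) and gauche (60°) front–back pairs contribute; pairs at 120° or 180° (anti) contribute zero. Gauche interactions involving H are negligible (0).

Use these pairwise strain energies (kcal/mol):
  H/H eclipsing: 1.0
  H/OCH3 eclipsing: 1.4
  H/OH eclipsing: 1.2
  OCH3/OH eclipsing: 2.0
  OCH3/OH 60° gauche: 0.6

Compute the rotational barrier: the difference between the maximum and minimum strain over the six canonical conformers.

4.0 kcal/mol

OCH3 at 0° (eclipsed): H–OCH3 eclipsed, H–H eclipsed, OH–H eclipsed; 1.4 + 1.0 + 1.2 = 3.6 kcal/mol.
OCH3 at 60° (staggered): no non-H gauche contacts → 0.0 kcal/mol.
OCH3 at 120° (eclipsed): H–H eclipsed, H–OCH3 eclipsed, OH–H eclipsed; 1.0 + 1.4 + 1.2 = 3.6 kcal/mol.
OCH3 at 180° (staggered): OH–OCH3 gauche; 0.6 = 0.6 kcal/mol.
OCH3 at 240° (eclipsed): H–H eclipsed, H–H eclipsed, OH–OCH3 eclipsed; 1.0 + 1.0 + 2.0 = 4.0 kcal/mol.
OCH3 at 300° (staggered): OH–OCH3 gauche; 0.6 = 0.6 kcal/mol.
Max at 240° (4.0 kcal/mol), min at 60° (0.0 kcal/mol); barrier = 4.0 kcal/mol.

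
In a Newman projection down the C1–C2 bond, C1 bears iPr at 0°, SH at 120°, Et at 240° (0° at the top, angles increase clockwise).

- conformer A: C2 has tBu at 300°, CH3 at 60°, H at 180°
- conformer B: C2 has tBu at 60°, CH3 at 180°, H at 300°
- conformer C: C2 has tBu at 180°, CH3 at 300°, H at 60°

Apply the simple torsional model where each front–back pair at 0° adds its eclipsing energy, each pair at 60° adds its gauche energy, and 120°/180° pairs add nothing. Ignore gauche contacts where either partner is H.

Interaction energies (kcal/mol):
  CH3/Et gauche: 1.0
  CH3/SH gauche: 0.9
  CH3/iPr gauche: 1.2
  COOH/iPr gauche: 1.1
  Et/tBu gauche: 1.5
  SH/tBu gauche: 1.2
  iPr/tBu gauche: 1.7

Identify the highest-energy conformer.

A

A (staggered): iPr–tBu gauche, iPr–CH3 gauche, SH–CH3 gauche, Et–tBu gauche; 1.7 + 1.2 + 0.9 + 1.5 = 5.3 kcal/mol.
B (staggered): iPr–tBu gauche, SH–tBu gauche, SH–CH3 gauche, Et–CH3 gauche; 1.7 + 1.2 + 0.9 + 1.0 = 4.8 kcal/mol.
C (staggered): iPr–CH3 gauche, SH–tBu gauche, Et–tBu gauche, Et–CH3 gauche; 1.2 + 1.2 + 1.5 + 1.0 = 4.9 kcal/mol.
A has the highest total (5.3 kcal/mol).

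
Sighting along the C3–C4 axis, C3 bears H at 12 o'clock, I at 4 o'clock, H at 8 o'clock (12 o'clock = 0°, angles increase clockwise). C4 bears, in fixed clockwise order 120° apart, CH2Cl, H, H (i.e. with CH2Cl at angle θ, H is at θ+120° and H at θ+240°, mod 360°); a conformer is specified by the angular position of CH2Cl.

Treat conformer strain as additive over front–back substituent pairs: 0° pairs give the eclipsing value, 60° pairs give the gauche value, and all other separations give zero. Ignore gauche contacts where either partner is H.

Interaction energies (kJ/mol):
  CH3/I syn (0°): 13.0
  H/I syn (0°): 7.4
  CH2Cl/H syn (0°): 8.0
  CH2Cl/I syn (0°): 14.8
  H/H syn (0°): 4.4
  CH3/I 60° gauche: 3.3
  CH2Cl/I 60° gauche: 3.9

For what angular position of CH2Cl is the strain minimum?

CH2Cl at 0° (eclipsed): H–CH2Cl eclipsed, I–H eclipsed, H–H eclipsed; 8.0 + 7.4 + 4.4 = 19.8 kJ/mol.
CH2Cl at 60° (staggered): I–CH2Cl gauche; 3.9 = 3.9 kJ/mol.
CH2Cl at 120° (eclipsed): H–H eclipsed, I–CH2Cl eclipsed, H–H eclipsed; 4.4 + 14.8 + 4.4 = 23.6 kJ/mol.
CH2Cl at 180° (staggered): I–CH2Cl gauche; 3.9 = 3.9 kJ/mol.
CH2Cl at 240° (eclipsed): H–H eclipsed, I–H eclipsed, H–CH2Cl eclipsed; 4.4 + 7.4 + 8.0 = 19.8 kJ/mol.
CH2Cl at 300° (staggered): no non-H gauche contacts → 0.0 kJ/mol.
The minimum (0.0 kJ/mol) occurs with CH2Cl at 300°.

300°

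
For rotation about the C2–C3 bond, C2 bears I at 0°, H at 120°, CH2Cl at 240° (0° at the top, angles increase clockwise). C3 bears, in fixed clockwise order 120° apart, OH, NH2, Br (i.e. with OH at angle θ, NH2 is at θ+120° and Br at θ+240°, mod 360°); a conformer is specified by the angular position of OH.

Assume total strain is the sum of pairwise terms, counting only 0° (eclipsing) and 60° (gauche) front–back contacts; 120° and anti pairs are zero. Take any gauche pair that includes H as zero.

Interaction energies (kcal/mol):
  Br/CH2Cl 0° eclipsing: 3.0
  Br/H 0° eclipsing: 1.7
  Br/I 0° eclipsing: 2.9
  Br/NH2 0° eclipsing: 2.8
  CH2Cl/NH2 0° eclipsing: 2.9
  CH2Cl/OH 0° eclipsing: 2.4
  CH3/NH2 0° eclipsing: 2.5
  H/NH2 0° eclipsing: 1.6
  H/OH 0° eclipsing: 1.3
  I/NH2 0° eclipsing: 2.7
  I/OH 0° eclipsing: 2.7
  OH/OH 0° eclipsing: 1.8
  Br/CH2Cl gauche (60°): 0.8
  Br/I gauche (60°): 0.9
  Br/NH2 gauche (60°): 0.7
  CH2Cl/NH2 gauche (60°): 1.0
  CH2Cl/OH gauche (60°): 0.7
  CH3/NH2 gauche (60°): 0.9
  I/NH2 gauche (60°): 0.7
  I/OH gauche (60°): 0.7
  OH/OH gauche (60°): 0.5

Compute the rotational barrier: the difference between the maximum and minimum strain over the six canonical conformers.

4.4 kcal/mol

OH at 0° is eclipsed. I at 0° is eclipsed with OH at 0° (2.7); H at 120° is eclipsed with NH2 at 120° (1.6); CH2Cl at 240° is eclipsed with Br at 240° (3.0). Total 7.3 kcal/mol.
OH at 60° is staggered. I at 0° is gauche with OH at 60° (0.7); I at 0° is gauche with Br at 300° (0.9); CH2Cl at 240° is gauche with NH2 at 180° (1.0); CH2Cl at 240° is gauche with Br at 300° (0.8). Total 3.4 kcal/mol.
OH at 120° is eclipsed. I at 0° is eclipsed with Br at 0° (2.9); H at 120° is eclipsed with OH at 120° (1.3); CH2Cl at 240° is eclipsed with NH2 at 240° (2.9). Total 7.1 kcal/mol.
OH at 180° is staggered. I at 0° is gauche with NH2 at 300° (0.7); I at 0° is gauche with Br at 60° (0.9); CH2Cl at 240° is gauche with OH at 180° (0.7); CH2Cl at 240° is gauche with NH2 at 300° (1.0). Total 3.3 kcal/mol.
OH at 240° is eclipsed. I at 0° is eclipsed with NH2 at 0° (2.7); H at 120° is eclipsed with Br at 120° (1.7); CH2Cl at 240° is eclipsed with OH at 240° (2.4). Total 6.8 kcal/mol.
OH at 300° is staggered. I at 0° is gauche with OH at 300° (0.7); I at 0° is gauche with NH2 at 60° (0.7); CH2Cl at 240° is gauche with OH at 300° (0.7); CH2Cl at 240° is gauche with Br at 180° (0.8). Total 2.9 kcal/mol.
Max at 0° (7.3 kcal/mol), min at 300° (2.9 kcal/mol); barrier = 4.4 kcal/mol.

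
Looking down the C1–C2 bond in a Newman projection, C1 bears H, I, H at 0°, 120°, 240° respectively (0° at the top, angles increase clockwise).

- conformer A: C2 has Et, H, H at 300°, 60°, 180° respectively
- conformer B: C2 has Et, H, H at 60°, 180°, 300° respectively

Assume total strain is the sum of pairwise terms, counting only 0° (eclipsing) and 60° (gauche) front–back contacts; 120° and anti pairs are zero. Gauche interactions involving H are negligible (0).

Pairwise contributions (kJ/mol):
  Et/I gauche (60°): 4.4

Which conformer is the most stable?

A (staggered): no non-H gauche contacts → 0.0 kJ/mol.
B (staggered): I(120°)/Et(60°) gauche 4.4 → 4.4 kJ/mol.
A has the lowest total (0.0 kJ/mol).

A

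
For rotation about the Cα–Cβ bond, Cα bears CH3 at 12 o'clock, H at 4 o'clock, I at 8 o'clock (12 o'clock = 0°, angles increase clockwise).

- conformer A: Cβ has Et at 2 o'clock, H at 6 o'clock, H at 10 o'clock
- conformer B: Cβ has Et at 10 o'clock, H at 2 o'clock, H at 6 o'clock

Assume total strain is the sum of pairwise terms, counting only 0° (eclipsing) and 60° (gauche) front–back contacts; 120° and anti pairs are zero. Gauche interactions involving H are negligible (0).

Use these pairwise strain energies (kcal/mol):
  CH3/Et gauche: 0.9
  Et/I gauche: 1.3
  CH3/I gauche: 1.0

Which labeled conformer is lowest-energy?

A (staggered): CH3–Et gauche; 0.9 = 0.9 kcal/mol.
B (staggered): CH3–Et gauche, I–Et gauche; 0.9 + 1.3 = 2.2 kcal/mol.
A has the lowest total (0.9 kcal/mol).

A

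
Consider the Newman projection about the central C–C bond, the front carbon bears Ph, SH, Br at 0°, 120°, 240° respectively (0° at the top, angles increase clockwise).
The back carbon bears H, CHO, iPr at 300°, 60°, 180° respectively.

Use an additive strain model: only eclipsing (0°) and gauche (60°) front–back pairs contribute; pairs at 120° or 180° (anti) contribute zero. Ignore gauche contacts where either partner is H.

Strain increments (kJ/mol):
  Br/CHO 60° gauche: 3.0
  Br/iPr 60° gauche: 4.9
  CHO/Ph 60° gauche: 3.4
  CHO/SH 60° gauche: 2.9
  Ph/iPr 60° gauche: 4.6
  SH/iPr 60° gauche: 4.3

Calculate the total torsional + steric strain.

This conformer is staggered. Ph at 0° is gauche with CHO at 60° (3.4); SH at 120° is gauche with CHO at 60° (2.9); SH at 120° is gauche with iPr at 180° (4.3); Br at 240° is gauche with iPr at 180° (4.9). Total 15.5 kJ/mol.

15.5 kJ/mol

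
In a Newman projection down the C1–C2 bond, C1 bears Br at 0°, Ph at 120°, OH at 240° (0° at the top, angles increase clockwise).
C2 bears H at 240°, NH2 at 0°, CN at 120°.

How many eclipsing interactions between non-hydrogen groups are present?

Non-H eclipsing pairs: Br(0°)/NH2(0°); Ph(120°)/CN(120°) — 2 interactions.

2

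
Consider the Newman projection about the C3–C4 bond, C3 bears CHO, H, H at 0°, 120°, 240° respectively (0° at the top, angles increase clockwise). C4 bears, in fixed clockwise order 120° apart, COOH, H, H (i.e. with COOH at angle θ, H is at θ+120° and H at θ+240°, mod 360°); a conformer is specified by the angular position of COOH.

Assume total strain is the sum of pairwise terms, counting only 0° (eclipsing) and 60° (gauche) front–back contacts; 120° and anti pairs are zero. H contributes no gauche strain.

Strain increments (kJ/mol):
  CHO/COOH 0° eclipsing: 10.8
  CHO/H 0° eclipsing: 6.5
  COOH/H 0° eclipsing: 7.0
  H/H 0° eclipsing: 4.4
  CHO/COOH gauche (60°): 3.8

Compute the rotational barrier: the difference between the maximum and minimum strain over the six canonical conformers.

COOH at 0° (eclipsed): CHO–COOH eclipsed, H–H eclipsed, H–H eclipsed; 10.8 + 4.4 + 4.4 = 19.6 kJ/mol.
COOH at 60° (staggered): CHO–COOH gauche; 3.8 = 3.8 kJ/mol.
COOH at 120° (eclipsed): CHO–H eclipsed, H–COOH eclipsed, H–H eclipsed; 6.5 + 7.0 + 4.4 = 17.9 kJ/mol.
COOH at 180° (staggered): no non-H gauche contacts → 0.0 kJ/mol.
COOH at 240° (eclipsed): CHO–H eclipsed, H–H eclipsed, H–COOH eclipsed; 6.5 + 4.4 + 7.0 = 17.9 kJ/mol.
COOH at 300° (staggered): CHO–COOH gauche; 3.8 = 3.8 kJ/mol.
Max at 0° (19.6 kJ/mol), min at 180° (0.0 kJ/mol); barrier = 19.6 kJ/mol.

19.6 kJ/mol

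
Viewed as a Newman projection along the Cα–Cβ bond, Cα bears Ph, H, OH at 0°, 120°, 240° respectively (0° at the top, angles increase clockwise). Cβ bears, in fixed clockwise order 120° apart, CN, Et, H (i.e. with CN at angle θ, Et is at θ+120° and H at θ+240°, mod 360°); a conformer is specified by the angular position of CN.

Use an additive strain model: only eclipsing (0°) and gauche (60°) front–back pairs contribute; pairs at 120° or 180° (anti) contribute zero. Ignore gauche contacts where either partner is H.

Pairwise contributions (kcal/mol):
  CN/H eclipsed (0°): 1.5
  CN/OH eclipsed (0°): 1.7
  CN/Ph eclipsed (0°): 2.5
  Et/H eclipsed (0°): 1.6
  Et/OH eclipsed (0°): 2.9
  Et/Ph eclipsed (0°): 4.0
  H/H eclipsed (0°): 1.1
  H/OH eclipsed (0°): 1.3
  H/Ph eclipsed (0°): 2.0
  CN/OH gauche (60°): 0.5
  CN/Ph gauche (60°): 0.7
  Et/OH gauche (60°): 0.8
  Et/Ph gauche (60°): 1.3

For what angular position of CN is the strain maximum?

240°

CN at 0° is eclipsed. Ph at 0° is eclipsed with CN at 0° (2.5); H at 120° is eclipsed with Et at 120° (1.6); OH at 240° is eclipsed with H at 240° (1.3). Total 5.4 kcal/mol.
CN at 60° is staggered. Ph at 0° is gauche with CN at 60° (0.7); OH at 240° is gauche with Et at 180° (0.8). Total 1.5 kcal/mol.
CN at 120° is eclipsed. Ph at 0° is eclipsed with H at 0° (2.0); H at 120° is eclipsed with CN at 120° (1.5); OH at 240° is eclipsed with Et at 240° (2.9). Total 6.4 kcal/mol.
CN at 180° is staggered. Ph at 0° is gauche with Et at 300° (1.3); OH at 240° is gauche with CN at 180° (0.5); OH at 240° is gauche with Et at 300° (0.8). Total 2.6 kcal/mol.
CN at 240° is eclipsed. Ph at 0° is eclipsed with Et at 0° (4.0); H at 120° is eclipsed with H at 120° (1.1); OH at 240° is eclipsed with CN at 240° (1.7). Total 6.8 kcal/mol.
CN at 300° is staggered. Ph at 0° is gauche with CN at 300° (0.7); Ph at 0° is gauche with Et at 60° (1.3); OH at 240° is gauche with CN at 300° (0.5). Total 2.5 kcal/mol.
The maximum (6.8 kcal/mol) occurs with CN at 240°.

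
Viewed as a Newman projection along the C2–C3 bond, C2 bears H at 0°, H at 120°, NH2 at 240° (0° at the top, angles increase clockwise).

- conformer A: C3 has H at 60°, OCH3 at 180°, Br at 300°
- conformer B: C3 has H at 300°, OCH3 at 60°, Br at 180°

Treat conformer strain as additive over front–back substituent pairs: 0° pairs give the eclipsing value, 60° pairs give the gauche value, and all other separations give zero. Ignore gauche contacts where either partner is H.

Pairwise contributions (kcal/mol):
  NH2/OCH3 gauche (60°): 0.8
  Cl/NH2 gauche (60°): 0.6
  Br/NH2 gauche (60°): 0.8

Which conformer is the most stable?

A (staggered): NH2(240°)/OCH3(180°) gauche 0.8; NH2(240°)/Br(300°) gauche 0.8 → 1.6 kcal/mol.
B (staggered): NH2(240°)/Br(180°) gauche 0.8 → 0.8 kcal/mol.
B has the lowest total (0.8 kcal/mol).

B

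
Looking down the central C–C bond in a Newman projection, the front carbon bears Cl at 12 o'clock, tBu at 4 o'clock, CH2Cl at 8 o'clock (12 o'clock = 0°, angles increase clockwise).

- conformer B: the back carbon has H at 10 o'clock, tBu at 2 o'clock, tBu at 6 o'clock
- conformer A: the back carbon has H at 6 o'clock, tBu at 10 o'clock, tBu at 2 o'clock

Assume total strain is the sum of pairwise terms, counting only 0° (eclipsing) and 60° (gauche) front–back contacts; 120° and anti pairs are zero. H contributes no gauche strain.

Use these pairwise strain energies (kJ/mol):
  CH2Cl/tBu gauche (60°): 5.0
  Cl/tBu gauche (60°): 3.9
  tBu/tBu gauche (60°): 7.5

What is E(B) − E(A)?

B is staggered. Cl at 0° is gauche with tBu at 60° (3.9); tBu at 120° is gauche with tBu at 60° (7.5); tBu at 120° is gauche with tBu at 180° (7.5); CH2Cl at 240° is gauche with tBu at 180° (5.0). Total 23.9 kJ/mol.
A is staggered. Cl at 0° is gauche with tBu at 300° (3.9); Cl at 0° is gauche with tBu at 60° (3.9); tBu at 120° is gauche with tBu at 60° (7.5); CH2Cl at 240° is gauche with tBu at 300° (5.0). Total 20.3 kJ/mol.
E(B) − E(A) = 23.9 − 20.3 = +3.6 kJ/mol.

+3.6 kJ/mol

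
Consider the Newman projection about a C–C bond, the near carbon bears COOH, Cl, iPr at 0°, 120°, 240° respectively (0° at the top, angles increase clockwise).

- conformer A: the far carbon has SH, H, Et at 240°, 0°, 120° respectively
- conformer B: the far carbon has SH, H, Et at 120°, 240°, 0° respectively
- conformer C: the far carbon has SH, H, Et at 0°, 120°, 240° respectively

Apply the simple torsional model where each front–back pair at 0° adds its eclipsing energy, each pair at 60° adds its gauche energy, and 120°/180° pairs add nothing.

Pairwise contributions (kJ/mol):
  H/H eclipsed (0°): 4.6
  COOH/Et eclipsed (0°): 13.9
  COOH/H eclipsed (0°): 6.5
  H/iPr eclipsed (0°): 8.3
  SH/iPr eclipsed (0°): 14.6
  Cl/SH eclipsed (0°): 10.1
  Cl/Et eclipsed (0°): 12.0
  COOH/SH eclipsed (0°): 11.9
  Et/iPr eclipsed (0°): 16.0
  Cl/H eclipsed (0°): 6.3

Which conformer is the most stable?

A is eclipsed. COOH at 0° is eclipsed with H at 0° (6.5); Cl at 120° is eclipsed with Et at 120° (12.0); iPr at 240° is eclipsed with SH at 240° (14.6). Total 33.1 kJ/mol.
B is eclipsed. COOH at 0° is eclipsed with Et at 0° (13.9); Cl at 120° is eclipsed with SH at 120° (10.1); iPr at 240° is eclipsed with H at 240° (8.3). Total 32.3 kJ/mol.
C is eclipsed. COOH at 0° is eclipsed with SH at 0° (11.9); Cl at 120° is eclipsed with H at 120° (6.3); iPr at 240° is eclipsed with Et at 240° (16.0). Total 34.2 kJ/mol.
B has the lowest total (32.3 kJ/mol).

B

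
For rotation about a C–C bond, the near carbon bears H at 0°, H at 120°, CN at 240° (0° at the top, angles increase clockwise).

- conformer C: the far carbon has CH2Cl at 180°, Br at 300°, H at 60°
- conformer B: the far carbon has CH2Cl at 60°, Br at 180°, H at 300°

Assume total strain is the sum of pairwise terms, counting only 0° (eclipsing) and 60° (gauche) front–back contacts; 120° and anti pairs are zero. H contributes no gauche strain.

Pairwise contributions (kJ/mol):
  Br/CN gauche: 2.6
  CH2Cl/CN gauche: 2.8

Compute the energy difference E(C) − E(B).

+2.8 kJ/mol

C (staggered): CN–CH2Cl gauche, CN–Br gauche; 2.8 + 2.6 = 5.4 kJ/mol.
B (staggered): CN–Br gauche; 2.6 = 2.6 kJ/mol.
E(C) − E(B) = 5.4 − 2.6 = +2.8 kJ/mol.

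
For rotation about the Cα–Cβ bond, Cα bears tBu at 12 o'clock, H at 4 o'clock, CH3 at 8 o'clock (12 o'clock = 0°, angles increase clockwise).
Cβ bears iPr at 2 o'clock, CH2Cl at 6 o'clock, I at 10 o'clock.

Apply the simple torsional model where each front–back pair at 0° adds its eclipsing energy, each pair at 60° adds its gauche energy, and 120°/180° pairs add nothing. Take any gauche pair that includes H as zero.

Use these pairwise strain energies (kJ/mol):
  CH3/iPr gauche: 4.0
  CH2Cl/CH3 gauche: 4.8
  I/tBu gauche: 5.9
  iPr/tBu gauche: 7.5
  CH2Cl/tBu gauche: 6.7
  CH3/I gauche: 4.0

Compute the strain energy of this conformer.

This conformer (staggered): tBu(0°)/iPr(60°) gauche 7.5; tBu(0°)/I(300°) gauche 5.9; CH3(240°)/CH2Cl(180°) gauche 4.8; CH3(240°)/I(300°) gauche 4.0 → 22.2 kJ/mol.

22.2 kJ/mol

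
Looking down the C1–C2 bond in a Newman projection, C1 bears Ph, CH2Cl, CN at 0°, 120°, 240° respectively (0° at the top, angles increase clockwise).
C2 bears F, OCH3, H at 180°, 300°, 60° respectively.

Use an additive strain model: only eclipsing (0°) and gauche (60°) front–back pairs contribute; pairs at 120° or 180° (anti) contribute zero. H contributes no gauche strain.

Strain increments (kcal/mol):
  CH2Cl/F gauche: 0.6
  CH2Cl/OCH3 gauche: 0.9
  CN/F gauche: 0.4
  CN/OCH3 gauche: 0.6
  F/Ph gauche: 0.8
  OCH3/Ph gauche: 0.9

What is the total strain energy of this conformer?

2.5 kcal/mol

This conformer (staggered): Ph–OCH3 gauche, CH2Cl–F gauche, CN–F gauche, CN–OCH3 gauche; 0.9 + 0.6 + 0.4 + 0.6 = 2.5 kcal/mol.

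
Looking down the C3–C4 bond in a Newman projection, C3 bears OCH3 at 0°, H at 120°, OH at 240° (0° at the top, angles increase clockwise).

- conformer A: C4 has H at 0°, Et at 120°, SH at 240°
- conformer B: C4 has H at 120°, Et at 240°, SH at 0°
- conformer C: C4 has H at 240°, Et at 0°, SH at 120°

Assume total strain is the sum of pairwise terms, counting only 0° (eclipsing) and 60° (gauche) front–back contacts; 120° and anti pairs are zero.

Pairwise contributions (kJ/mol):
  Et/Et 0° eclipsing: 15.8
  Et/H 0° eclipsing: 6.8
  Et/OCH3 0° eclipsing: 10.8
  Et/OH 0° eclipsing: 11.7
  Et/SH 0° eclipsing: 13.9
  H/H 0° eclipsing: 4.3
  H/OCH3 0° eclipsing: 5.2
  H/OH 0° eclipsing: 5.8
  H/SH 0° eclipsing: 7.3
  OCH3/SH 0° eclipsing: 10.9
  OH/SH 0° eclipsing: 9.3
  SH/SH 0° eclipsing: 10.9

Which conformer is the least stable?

A (eclipsed): OCH3(0°)/H(0°) eclipsed 5.2; H(120°)/Et(120°) eclipsed 6.8; OH(240°)/SH(240°) eclipsed 9.3 → 21.3 kJ/mol.
B (eclipsed): OCH3(0°)/SH(0°) eclipsed 10.9; H(120°)/H(120°) eclipsed 4.3; OH(240°)/Et(240°) eclipsed 11.7 → 26.9 kJ/mol.
C (eclipsed): OCH3(0°)/Et(0°) eclipsed 10.8; H(120°)/SH(120°) eclipsed 7.3; OH(240°)/H(240°) eclipsed 5.8 → 23.9 kJ/mol.
B has the highest total (26.9 kJ/mol).

B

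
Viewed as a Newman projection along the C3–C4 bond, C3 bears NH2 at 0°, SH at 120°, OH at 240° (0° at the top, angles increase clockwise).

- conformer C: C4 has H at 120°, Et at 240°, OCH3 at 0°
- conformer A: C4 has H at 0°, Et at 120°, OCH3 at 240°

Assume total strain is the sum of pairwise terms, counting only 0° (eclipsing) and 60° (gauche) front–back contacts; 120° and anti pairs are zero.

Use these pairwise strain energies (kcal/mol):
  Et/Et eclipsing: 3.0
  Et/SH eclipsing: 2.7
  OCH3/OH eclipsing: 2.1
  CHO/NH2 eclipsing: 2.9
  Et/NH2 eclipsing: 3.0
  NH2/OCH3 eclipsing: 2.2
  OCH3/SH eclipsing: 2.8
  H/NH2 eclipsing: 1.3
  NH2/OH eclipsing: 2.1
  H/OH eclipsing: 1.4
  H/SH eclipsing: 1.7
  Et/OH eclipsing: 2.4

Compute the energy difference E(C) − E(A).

+0.2 kcal/mol

C is eclipsed. NH2 at 0° is eclipsed with OCH3 at 0° (2.2); SH at 120° is eclipsed with H at 120° (1.7); OH at 240° is eclipsed with Et at 240° (2.4). Total 6.3 kcal/mol.
A is eclipsed. NH2 at 0° is eclipsed with H at 0° (1.3); SH at 120° is eclipsed with Et at 120° (2.7); OH at 240° is eclipsed with OCH3 at 240° (2.1). Total 6.1 kcal/mol.
E(C) − E(A) = 6.3 − 6.1 = +0.2 kcal/mol.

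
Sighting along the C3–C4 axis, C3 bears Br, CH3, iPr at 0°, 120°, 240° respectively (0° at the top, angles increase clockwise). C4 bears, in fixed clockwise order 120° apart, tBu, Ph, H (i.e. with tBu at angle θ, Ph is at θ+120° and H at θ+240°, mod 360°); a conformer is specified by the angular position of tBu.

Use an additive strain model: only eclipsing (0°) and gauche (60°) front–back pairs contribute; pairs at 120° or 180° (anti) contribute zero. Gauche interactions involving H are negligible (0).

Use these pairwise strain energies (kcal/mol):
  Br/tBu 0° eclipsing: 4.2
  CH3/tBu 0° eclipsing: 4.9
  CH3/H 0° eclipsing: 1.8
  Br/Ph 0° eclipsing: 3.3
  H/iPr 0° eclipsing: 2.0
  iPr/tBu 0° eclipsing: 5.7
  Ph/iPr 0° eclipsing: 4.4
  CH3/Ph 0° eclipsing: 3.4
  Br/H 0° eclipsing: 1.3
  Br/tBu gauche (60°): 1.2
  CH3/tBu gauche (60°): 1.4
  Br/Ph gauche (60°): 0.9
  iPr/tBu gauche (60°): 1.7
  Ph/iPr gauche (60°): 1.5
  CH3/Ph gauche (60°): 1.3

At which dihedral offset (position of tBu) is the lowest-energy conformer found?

tBu at 0° is eclipsed. Br at 0° is eclipsed with tBu at 0° (4.2); CH3 at 120° is eclipsed with Ph at 120° (3.4); iPr at 240° is eclipsed with H at 240° (2.0). Total 9.6 kcal/mol.
tBu at 60° is staggered. Br at 0° is gauche with tBu at 60° (1.2); CH3 at 120° is gauche with tBu at 60° (1.4); CH3 at 120° is gauche with Ph at 180° (1.3); iPr at 240° is gauche with Ph at 180° (1.5). Total 5.4 kcal/mol.
tBu at 120° is eclipsed. Br at 0° is eclipsed with H at 0° (1.3); CH3 at 120° is eclipsed with tBu at 120° (4.9); iPr at 240° is eclipsed with Ph at 240° (4.4). Total 10.6 kcal/mol.
tBu at 180° is staggered. Br at 0° is gauche with Ph at 300° (0.9); CH3 at 120° is gauche with tBu at 180° (1.4); iPr at 240° is gauche with tBu at 180° (1.7); iPr at 240° is gauche with Ph at 300° (1.5). Total 5.5 kcal/mol.
tBu at 240° is eclipsed. Br at 0° is eclipsed with Ph at 0° (3.3); CH3 at 120° is eclipsed with H at 120° (1.8); iPr at 240° is eclipsed with tBu at 240° (5.7). Total 10.8 kcal/mol.
tBu at 300° is staggered. Br at 0° is gauche with tBu at 300° (1.2); Br at 0° is gauche with Ph at 60° (0.9); CH3 at 120° is gauche with Ph at 60° (1.3); iPr at 240° is gauche with tBu at 300° (1.7). Total 5.1 kcal/mol.
The minimum (5.1 kcal/mol) occurs with tBu at 300°.

300°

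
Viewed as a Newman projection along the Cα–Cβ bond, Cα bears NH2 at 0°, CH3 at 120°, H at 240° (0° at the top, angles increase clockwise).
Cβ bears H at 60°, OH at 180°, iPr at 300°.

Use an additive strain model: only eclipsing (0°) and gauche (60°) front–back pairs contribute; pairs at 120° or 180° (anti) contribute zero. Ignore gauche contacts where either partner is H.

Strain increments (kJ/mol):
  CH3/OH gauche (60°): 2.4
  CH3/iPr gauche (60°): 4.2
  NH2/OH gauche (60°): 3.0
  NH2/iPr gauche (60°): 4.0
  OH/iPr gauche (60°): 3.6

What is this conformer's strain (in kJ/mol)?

6.4 kJ/mol

This conformer (staggered): NH2(0°)/iPr(300°) gauche 4.0; CH3(120°)/OH(180°) gauche 2.4 → 6.4 kJ/mol.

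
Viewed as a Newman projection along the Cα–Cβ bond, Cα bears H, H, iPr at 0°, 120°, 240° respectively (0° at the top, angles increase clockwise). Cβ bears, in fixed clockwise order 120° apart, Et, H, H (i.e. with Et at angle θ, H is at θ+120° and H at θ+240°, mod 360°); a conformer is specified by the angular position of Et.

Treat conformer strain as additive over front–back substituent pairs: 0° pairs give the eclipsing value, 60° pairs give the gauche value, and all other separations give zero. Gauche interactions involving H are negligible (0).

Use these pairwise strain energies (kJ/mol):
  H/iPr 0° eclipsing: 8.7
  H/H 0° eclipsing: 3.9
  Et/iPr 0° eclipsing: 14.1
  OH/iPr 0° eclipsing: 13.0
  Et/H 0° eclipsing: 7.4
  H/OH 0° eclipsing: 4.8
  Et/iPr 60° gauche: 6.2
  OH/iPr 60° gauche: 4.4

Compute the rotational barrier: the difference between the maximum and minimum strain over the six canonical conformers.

Et at 0° (eclipsed): H–Et eclipsed, H–H eclipsed, iPr–H eclipsed; 7.4 + 3.9 + 8.7 = 20.0 kJ/mol.
Et at 60° (staggered): no non-H gauche contacts → 0.0 kJ/mol.
Et at 120° (eclipsed): H–H eclipsed, H–Et eclipsed, iPr–H eclipsed; 3.9 + 7.4 + 8.7 = 20.0 kJ/mol.
Et at 180° (staggered): iPr–Et gauche; 6.2 = 6.2 kJ/mol.
Et at 240° (eclipsed): H–H eclipsed, H–H eclipsed, iPr–Et eclipsed; 3.9 + 3.9 + 14.1 = 21.9 kJ/mol.
Et at 300° (staggered): iPr–Et gauche; 6.2 = 6.2 kJ/mol.
Max at 240° (21.9 kJ/mol), min at 60° (0.0 kJ/mol); barrier = 21.9 kJ/mol.

21.9 kJ/mol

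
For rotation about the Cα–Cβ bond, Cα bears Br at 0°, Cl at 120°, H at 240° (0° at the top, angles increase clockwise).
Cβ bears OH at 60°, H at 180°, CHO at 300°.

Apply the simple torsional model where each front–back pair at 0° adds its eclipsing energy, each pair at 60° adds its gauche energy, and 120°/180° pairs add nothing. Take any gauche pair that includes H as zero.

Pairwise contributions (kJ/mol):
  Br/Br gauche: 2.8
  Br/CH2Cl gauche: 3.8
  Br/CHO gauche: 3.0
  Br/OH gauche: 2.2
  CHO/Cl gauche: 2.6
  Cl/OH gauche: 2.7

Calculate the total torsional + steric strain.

7.9 kJ/mol

This conformer (staggered): Br(0°)/OH(60°) gauche 2.2; Br(0°)/CHO(300°) gauche 3.0; Cl(120°)/OH(60°) gauche 2.7 → 7.9 kJ/mol.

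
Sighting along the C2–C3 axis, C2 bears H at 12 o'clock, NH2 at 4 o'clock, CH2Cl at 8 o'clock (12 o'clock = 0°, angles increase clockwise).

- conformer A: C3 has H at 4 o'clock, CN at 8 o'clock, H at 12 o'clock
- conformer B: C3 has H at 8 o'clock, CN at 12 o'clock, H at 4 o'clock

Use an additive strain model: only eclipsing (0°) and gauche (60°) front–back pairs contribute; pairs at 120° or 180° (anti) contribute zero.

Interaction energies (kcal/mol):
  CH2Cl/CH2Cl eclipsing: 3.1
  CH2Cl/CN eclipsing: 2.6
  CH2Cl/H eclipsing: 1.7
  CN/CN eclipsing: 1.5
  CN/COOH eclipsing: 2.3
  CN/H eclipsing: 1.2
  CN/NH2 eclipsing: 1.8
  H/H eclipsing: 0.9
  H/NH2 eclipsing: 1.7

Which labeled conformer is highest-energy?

A

A (eclipsed): H(0°)/H(0°) eclipsed 0.9; NH2(120°)/H(120°) eclipsed 1.7; CH2Cl(240°)/CN(240°) eclipsed 2.6 → 5.2 kcal/mol.
B (eclipsed): H(0°)/CN(0°) eclipsed 1.2; NH2(120°)/H(120°) eclipsed 1.7; CH2Cl(240°)/H(240°) eclipsed 1.7 → 4.6 kcal/mol.
A has the highest total (5.2 kcal/mol).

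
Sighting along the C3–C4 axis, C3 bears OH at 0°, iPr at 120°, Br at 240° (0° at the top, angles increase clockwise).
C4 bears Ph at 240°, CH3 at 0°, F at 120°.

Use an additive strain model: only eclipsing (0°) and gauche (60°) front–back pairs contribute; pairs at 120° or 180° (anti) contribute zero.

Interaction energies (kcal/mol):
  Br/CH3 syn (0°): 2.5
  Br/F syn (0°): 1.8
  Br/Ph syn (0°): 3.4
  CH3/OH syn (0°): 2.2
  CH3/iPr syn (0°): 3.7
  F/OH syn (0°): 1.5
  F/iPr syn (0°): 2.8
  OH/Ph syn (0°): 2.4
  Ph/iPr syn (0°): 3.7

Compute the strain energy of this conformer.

This conformer is eclipsed. OH at 0° is eclipsed with CH3 at 0° (2.2); iPr at 120° is eclipsed with F at 120° (2.8); Br at 240° is eclipsed with Ph at 240° (3.4). Total 8.4 kcal/mol.

8.4 kcal/mol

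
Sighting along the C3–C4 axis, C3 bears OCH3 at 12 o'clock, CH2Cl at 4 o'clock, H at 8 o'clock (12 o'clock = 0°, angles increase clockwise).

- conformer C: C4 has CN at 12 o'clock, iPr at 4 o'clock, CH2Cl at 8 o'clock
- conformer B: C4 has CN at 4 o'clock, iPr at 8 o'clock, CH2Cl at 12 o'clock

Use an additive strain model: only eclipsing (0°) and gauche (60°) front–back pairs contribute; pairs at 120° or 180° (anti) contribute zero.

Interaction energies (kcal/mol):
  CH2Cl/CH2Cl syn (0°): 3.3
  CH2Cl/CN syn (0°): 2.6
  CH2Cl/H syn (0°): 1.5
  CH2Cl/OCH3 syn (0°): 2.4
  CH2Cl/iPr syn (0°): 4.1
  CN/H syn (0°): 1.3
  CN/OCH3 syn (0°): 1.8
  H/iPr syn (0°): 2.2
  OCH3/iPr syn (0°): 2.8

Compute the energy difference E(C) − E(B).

+0.2 kcal/mol

C (eclipsed): OCH3(0°)/CN(0°) eclipsed 1.8; CH2Cl(120°)/iPr(120°) eclipsed 4.1; H(240°)/CH2Cl(240°) eclipsed 1.5 → 7.4 kcal/mol.
B (eclipsed): OCH3(0°)/CH2Cl(0°) eclipsed 2.4; CH2Cl(120°)/CN(120°) eclipsed 2.6; H(240°)/iPr(240°) eclipsed 2.2 → 7.2 kcal/mol.
E(C) − E(B) = 7.4 − 7.2 = +0.2 kcal/mol.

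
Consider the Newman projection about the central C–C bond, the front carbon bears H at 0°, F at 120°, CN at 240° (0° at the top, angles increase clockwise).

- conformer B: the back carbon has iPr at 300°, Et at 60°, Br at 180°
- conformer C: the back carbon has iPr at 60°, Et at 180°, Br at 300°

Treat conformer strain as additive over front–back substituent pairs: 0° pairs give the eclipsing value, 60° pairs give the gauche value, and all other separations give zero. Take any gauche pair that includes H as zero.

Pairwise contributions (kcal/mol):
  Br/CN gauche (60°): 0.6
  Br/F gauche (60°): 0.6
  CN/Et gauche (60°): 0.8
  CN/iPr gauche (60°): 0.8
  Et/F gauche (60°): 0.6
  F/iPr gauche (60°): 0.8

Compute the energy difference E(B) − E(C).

-0.2 kcal/mol

B is staggered. F at 120° is gauche with Et at 60° (0.6); F at 120° is gauche with Br at 180° (0.6); CN at 240° is gauche with iPr at 300° (0.8); CN at 240° is gauche with Br at 180° (0.6). Total 2.6 kcal/mol.
C is staggered. F at 120° is gauche with iPr at 60° (0.8); F at 120° is gauche with Et at 180° (0.6); CN at 240° is gauche with Et at 180° (0.8); CN at 240° is gauche with Br at 300° (0.6). Total 2.8 kcal/mol.
E(B) − E(C) = 2.6 − 2.8 = -0.2 kcal/mol.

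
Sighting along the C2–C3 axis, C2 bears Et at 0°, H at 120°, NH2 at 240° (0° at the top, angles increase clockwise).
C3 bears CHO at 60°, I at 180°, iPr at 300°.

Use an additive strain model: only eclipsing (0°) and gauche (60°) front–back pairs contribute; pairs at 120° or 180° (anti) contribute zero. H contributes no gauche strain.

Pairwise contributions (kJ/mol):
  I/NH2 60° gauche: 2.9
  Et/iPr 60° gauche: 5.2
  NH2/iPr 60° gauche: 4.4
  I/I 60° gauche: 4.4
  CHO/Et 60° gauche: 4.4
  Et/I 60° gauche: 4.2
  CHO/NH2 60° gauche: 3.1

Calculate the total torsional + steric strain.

This conformer is staggered. Et at 0° is gauche with CHO at 60° (4.4); Et at 0° is gauche with iPr at 300° (5.2); NH2 at 240° is gauche with I at 180° (2.9); NH2 at 240° is gauche with iPr at 300° (4.4). Total 16.9 kJ/mol.

16.9 kJ/mol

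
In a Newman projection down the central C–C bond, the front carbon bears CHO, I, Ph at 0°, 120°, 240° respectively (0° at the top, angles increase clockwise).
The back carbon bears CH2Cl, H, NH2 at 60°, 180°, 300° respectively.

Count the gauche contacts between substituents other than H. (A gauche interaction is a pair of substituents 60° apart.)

4

Non-H gauche pairs: CHO(0°)/CH2Cl(60°); CHO(0°)/NH2(300°); I(120°)/CH2Cl(60°); Ph(240°)/NH2(300°) — 4 interactions.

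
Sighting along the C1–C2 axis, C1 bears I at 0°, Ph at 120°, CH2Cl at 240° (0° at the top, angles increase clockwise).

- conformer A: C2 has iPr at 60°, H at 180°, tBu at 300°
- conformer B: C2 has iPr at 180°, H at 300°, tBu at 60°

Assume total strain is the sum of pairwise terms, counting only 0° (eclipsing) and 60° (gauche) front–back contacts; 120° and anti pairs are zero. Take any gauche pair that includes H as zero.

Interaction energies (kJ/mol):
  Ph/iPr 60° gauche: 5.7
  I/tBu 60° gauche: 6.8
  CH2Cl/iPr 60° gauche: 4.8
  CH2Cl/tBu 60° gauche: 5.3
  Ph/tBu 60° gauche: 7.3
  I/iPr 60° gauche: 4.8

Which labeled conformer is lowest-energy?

A (staggered): I–iPr gauche, I–tBu gauche, Ph–iPr gauche, CH2Cl–tBu gauche; 4.8 + 6.8 + 5.7 + 5.3 = 22.6 kJ/mol.
B (staggered): I–tBu gauche, Ph–iPr gauche, Ph–tBu gauche, CH2Cl–iPr gauche; 6.8 + 5.7 + 7.3 + 4.8 = 24.6 kJ/mol.
A has the lowest total (22.6 kJ/mol).

A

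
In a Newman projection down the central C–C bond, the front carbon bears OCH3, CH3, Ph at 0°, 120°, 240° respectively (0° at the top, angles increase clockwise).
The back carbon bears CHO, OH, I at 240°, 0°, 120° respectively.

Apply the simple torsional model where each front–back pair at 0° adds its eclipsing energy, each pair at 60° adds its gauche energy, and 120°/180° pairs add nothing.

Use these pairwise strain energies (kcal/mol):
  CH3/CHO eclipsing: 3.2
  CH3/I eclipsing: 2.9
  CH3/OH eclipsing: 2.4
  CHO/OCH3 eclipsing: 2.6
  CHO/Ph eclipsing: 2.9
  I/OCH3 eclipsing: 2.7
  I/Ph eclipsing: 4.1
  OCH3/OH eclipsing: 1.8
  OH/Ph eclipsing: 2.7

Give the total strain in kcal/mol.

7.6 kcal/mol

This conformer is eclipsed. OCH3 at 0° is eclipsed with OH at 0° (1.8); CH3 at 120° is eclipsed with I at 120° (2.9); Ph at 240° is eclipsed with CHO at 240° (2.9). Total 7.6 kcal/mol.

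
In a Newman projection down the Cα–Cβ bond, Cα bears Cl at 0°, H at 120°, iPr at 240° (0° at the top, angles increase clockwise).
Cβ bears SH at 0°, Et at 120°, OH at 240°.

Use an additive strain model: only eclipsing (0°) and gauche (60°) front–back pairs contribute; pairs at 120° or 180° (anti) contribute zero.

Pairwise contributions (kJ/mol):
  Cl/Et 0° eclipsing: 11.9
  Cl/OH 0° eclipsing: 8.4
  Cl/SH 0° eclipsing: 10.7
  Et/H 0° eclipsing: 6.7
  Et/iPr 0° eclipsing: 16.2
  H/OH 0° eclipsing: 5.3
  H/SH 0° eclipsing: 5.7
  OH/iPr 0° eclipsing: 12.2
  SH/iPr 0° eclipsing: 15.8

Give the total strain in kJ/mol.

29.6 kJ/mol

This conformer (eclipsed): Cl(0°)/SH(0°) eclipsed 10.7; H(120°)/Et(120°) eclipsed 6.7; iPr(240°)/OH(240°) eclipsed 12.2 → 29.6 kJ/mol.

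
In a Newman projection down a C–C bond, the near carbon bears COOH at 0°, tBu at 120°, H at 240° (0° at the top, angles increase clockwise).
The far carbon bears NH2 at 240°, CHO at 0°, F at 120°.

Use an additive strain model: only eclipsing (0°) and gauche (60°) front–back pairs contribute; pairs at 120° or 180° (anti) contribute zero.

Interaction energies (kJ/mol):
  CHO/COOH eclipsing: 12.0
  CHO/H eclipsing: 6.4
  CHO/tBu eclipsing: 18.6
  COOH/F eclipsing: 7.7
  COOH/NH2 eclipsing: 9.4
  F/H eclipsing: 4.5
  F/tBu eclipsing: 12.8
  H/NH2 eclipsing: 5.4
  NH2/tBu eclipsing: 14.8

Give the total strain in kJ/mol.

This conformer (eclipsed): COOH–CHO eclipsed, tBu–F eclipsed, H–NH2 eclipsed; 12.0 + 12.8 + 5.4 = 30.2 kJ/mol.

30.2 kJ/mol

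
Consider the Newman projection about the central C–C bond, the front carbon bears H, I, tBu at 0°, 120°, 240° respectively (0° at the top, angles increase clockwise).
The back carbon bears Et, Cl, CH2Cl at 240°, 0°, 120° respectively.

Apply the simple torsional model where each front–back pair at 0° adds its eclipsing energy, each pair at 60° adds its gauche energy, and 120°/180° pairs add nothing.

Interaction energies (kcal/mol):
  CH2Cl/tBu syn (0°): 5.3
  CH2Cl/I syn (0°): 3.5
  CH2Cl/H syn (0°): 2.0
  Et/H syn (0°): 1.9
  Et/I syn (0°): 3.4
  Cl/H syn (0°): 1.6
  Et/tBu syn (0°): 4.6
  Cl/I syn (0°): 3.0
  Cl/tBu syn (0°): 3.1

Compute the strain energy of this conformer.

This conformer (eclipsed): H–Cl eclipsed, I–CH2Cl eclipsed, tBu–Et eclipsed; 1.6 + 3.5 + 4.6 = 9.7 kcal/mol.

9.7 kcal/mol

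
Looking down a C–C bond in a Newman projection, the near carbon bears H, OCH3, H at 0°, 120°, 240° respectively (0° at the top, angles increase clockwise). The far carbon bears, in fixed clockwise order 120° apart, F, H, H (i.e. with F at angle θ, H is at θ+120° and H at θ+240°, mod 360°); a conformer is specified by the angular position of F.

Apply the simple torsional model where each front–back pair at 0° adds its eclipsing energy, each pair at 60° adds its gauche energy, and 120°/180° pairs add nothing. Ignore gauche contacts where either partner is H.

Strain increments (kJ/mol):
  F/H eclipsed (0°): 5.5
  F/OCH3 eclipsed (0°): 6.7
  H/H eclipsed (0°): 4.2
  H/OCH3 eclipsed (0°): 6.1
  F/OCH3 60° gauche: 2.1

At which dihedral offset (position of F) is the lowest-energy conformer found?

F at 0° (eclipsed): H–F eclipsed, OCH3–H eclipsed, H–H eclipsed; 5.5 + 6.1 + 4.2 = 15.8 kJ/mol.
F at 60° (staggered): OCH3–F gauche; 2.1 = 2.1 kJ/mol.
F at 120° (eclipsed): H–H eclipsed, OCH3–F eclipsed, H–H eclipsed; 4.2 + 6.7 + 4.2 = 15.1 kJ/mol.
F at 180° (staggered): OCH3–F gauche; 2.1 = 2.1 kJ/mol.
F at 240° (eclipsed): H–H eclipsed, OCH3–H eclipsed, H–F eclipsed; 4.2 + 6.1 + 5.5 = 15.8 kJ/mol.
F at 300° (staggered): no non-H gauche contacts → 0.0 kJ/mol.
The minimum (0.0 kJ/mol) occurs with F at 300°.

300°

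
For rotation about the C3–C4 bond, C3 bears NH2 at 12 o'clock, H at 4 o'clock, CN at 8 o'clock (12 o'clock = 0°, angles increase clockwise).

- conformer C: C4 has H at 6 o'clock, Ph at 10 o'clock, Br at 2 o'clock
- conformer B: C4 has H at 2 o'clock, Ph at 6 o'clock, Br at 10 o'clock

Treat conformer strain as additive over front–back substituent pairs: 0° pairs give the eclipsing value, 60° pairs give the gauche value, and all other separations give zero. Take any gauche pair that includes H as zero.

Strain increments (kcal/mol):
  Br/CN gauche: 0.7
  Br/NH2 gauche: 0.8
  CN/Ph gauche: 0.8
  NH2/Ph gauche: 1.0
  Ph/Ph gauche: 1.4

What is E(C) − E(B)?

+0.3 kcal/mol

C (staggered): NH2(0°)/Ph(300°) gauche 1.0; NH2(0°)/Br(60°) gauche 0.8; CN(240°)/Ph(300°) gauche 0.8 → 2.6 kcal/mol.
B (staggered): NH2(0°)/Br(300°) gauche 0.8; CN(240°)/Ph(180°) gauche 0.8; CN(240°)/Br(300°) gauche 0.7 → 2.3 kcal/mol.
E(C) − E(B) = 2.6 − 2.3 = +0.3 kcal/mol.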